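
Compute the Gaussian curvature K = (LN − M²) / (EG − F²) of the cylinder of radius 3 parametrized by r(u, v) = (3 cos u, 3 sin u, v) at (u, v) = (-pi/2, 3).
K = 0

Coefficients of the first fundamental form: E = 9, F = 0, G = 1.
Coefficients of the second fundamental form: L = -3, M = 0, N = 0.
Assemble K = (LN − M²)/(EG − F²) = 0. At (u, v) = (-pi/2, 3): K = 0.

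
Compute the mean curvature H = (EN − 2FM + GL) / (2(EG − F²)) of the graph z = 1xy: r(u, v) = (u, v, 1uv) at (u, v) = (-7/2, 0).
H = 0

With E = v^2 + 1, F = u*v, G = u^2 + 1, L = 0, M = 1/sqrt(u^2 + v^2 + 1), N = 0, assemble
  H = (EN − 2FM + GL) / (2(EG − F²)) = -u*v/(u^2 + v^2 + 1)^(3/2).
At (u, v) = (-7/2, 0): H = 0.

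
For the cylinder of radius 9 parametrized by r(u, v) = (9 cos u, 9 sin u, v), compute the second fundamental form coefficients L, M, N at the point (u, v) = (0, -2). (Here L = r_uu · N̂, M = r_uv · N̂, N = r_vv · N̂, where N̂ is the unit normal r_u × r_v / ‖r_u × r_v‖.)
L = -9;  M = 0;  N = 0

Compute the unit normal N̂(u, v) = (cos(u), sin(u), 0), and the second partials r_uu, r_uv, r_vv. Take dot products:
  L(u, v) = r_uu · N̂ = -9,
  M(u, v) = r_uv · N̂ = 0,
  N(u, v) = r_vv · N̂ = 0.
Evaluating at (u, v) = (0, -2):
  L = -9, M = 0, N = 0.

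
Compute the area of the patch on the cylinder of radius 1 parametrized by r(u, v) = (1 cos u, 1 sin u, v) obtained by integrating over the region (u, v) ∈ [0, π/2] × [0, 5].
Area = 5*pi/2

Area = ∫∫ √(EG − F²) du dv with √(EG − F²) = 1. Integrating over [0, π/2] × [0, 5] gives 5*pi/2.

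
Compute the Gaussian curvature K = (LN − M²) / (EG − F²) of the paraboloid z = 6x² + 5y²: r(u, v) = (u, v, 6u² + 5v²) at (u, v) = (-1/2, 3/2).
K = 30/17161

Coefficients of the first fundamental form: E = 144*u^2 + 1, F = 120*u*v, G = 100*v^2 + 1.
Coefficients of the second fundamental form: L = 12/sqrt(144*u^2 + 100*v^2 + 1), M = 0, N = 10/sqrt(144*u^2 + 100*v^2 + 1).
Assemble K = (LN − M²)/(EG − F²) = 120/(20736*u^4 + 28800*u^2*v^2 + 288*u^2 + 10000*v^4 + 200*v^2 + 1). At (u, v) = (-1/2, 3/2): K = 30/17161.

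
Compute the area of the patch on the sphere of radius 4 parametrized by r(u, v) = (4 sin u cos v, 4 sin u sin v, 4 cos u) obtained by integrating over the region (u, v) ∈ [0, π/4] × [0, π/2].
Area = 4*pi*(2 - sqrt(2))

Area = ∫∫ √(EG − F²) du dv with √(EG − F²) = 16*Abs(sin(u)). Integrating over [0, π/4] × [0, π/2] gives 4*pi*(2 - sqrt(2)).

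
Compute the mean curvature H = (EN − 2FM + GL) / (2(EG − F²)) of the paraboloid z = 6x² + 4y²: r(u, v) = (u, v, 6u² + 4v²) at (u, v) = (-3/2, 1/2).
H = 1402*sqrt(341)/116281

With E = 144*u^2 + 1, F = 96*u*v, G = 64*v^2 + 1, L = 12/sqrt(144*u^2 + 64*v^2 + 1), M = 0, N = 8/sqrt(144*u^2 + 64*v^2 + 1), assemble
  H = (EN − 2FM + GL) / (2(EG − F²)) = 2*(288*u^2 + 192*v^2 + 5)/(144*u^2 + 64*v^2 + 1)^(3/2).
At (u, v) = (-3/2, 1/2): H = 1402*sqrt(341)/116281.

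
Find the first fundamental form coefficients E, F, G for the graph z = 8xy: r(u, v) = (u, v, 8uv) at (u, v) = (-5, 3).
E = 577;  F = -960;  G = 1601

Partials: r_u = (1, 0, 8*v), r_v = (0, 1, 8*u). As functions of (u, v):
  E = r_u · r_u = 64*v^2 + 1,
  F = r_u · r_v = 64*u*v,
  G = r_v · r_v = 64*u^2 + 1.
Evaluating at (u, v) = (-5, 3): E = 577, F = -960, G = 1601.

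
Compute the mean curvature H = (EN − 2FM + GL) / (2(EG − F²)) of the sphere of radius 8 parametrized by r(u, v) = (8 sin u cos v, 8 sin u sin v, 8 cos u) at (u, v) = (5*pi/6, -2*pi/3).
H = -1/8

With E = 64, F = 0, G = 64*sin(u)^2, L = -8*sin(u)/Abs(sin(u)), M = 0, N = -8*sin(u)^3/Abs(sin(u)), assemble
  H = (EN − 2FM + GL) / (2(EG − F²)) = -sin(u)/(8*Abs(sin(u))).
At (u, v) = (5*pi/6, -2*pi/3): H = -1/8.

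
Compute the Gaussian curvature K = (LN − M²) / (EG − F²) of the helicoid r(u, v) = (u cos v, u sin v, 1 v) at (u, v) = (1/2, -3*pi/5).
K = -16/25

Coefficients of the first fundamental form: E = 1, F = 0, G = u^2 + 1.
Coefficients of the second fundamental form: L = 0, M = -1/sqrt(u^2 + 1), N = 0.
Assemble K = (LN − M²)/(EG − F²) = -1/(u^2 + 1)^2. At (u, v) = (1/2, -3*pi/5): K = -16/25.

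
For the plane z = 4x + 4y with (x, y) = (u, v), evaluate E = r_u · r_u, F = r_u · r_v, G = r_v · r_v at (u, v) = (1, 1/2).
E = 17;  F = 16;  G = 17

Partials: r_u = (1, 0, 4), r_v = (0, 1, 4). As functions of (u, v):
  E = r_u · r_u = 17,
  F = r_u · r_v = 16,
  G = r_v · r_v = 17.
Evaluating at (u, v) = (1, 1/2): E = 17, F = 16, G = 17.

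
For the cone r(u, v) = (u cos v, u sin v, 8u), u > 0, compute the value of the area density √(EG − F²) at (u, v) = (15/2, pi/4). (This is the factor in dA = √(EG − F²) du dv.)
√(EG − F²)|_{(15/2, pi/4)} = 15*sqrt(65)/2

E = 65, F = 0, G = u^2, so EG − F² = 65*u^2. Taking the positive square root: √(EG − F²) = sqrt(65)*Abs(u). At (u, v) = (15/2, pi/4): 15*sqrt(65)/2.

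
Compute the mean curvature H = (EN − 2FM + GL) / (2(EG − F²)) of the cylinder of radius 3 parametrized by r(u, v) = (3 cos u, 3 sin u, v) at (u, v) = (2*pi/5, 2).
H = -1/6

With E = 9, F = 0, G = 1, L = -3, M = 0, N = 0, assemble
  H = (EN − 2FM + GL) / (2(EG − F²)) = -1/6.
At (u, v) = (2*pi/5, 2): H = -1/6.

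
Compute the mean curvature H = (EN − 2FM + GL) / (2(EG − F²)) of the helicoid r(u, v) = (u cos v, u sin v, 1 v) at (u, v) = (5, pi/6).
H = 0

With E = 1, F = 0, G = u^2 + 1, L = 0, M = -1/sqrt(u^2 + 1), N = 0, assemble
  H = (EN − 2FM + GL) / (2(EG − F²)) = 0.
At (u, v) = (5, pi/6): H = 0.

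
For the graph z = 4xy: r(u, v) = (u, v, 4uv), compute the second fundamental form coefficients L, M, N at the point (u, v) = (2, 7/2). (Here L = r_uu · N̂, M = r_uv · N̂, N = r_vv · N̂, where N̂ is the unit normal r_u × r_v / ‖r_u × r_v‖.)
L = 0;  M = 4*sqrt(29)/87;  N = 0

Compute the unit normal N̂(u, v) = (-4*v/sqrt(16*u^2 + 16*v^2 + 1), -4*u/sqrt(16*u^2 + 16*v^2 + 1), 1/sqrt(16*u^2 + 16*v^2 + 1)), and the second partials r_uu, r_uv, r_vv. Take dot products:
  L(u, v) = r_uu · N̂ = 0,
  M(u, v) = r_uv · N̂ = 4/sqrt(16*u^2 + 16*v^2 + 1),
  N(u, v) = r_vv · N̂ = 0.
Evaluating at (u, v) = (2, 7/2):
  L = 0, M = 4*sqrt(29)/87, N = 0.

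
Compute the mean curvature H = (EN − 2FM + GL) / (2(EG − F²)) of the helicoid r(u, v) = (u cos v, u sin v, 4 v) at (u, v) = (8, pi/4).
H = 0

With E = 1, F = 0, G = u^2 + 16, L = 0, M = -4/sqrt(u^2 + 16), N = 0, assemble
  H = (EN − 2FM + GL) / (2(EG − F²)) = 0.
At (u, v) = (8, pi/4): H = 0.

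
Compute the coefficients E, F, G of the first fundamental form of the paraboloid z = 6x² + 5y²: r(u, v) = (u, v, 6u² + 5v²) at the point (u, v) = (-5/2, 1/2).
E = 901;  F = -150;  G = 26

Partials: r_u = (1, 0, 12*u), r_v = (0, 1, 10*v). As functions of (u, v):
  E = r_u · r_u = 144*u^2 + 1,
  F = r_u · r_v = 120*u*v,
  G = r_v · r_v = 100*v^2 + 1.
Evaluating at (u, v) = (-5/2, 1/2): E = 901, F = -150, G = 26.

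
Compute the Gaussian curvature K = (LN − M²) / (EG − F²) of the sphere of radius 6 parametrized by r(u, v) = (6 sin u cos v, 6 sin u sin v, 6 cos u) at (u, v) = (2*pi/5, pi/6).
K = 1/36

Coefficients of the first fundamental form: E = 36, F = 0, G = 36*sin(u)^2.
Coefficients of the second fundamental form: L = -6*sin(u)/Abs(sin(u)), M = 0, N = -6*sin(u)^3/Abs(sin(u)).
Assemble K = (LN − M²)/(EG − F²) = 1/36. At (u, v) = (2*pi/5, pi/6): K = 1/36.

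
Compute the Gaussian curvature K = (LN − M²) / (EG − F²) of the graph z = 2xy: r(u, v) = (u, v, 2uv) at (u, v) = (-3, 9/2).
K = -1/3481

Coefficients of the first fundamental form: E = 4*v^2 + 1, F = 4*u*v, G = 4*u^2 + 1.
Coefficients of the second fundamental form: L = 0, M = 2/sqrt(4*u^2 + 4*v^2 + 1), N = 0.
Assemble K = (LN − M²)/(EG − F²) = -4/(16*u^4 + 32*u^2*v^2 + 8*u^2 + 16*v^4 + 8*v^2 + 1). At (u, v) = (-3, 9/2): K = -1/3481.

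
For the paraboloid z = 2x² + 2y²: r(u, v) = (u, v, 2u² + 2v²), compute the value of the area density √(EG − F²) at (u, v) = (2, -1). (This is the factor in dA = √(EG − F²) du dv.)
√(EG − F²)|_{(2, -1)} = 9

E = 16*u^2 + 1, F = 16*u*v, G = 16*v^2 + 1, so EG − F² = 16*u^2 + 16*v^2 + 1. Taking the positive square root: √(EG − F²) = sqrt(16*u^2 + 16*v^2 + 1). At (u, v) = (2, -1): 9.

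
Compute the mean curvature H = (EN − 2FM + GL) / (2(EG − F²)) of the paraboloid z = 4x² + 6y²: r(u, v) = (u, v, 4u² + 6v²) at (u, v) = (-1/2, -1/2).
H = 250*sqrt(53)/2809

With E = 64*u^2 + 1, F = 96*u*v, G = 144*v^2 + 1, L = 8/sqrt(64*u^2 + 144*v^2 + 1), M = 0, N = 12/sqrt(64*u^2 + 144*v^2 + 1), assemble
  H = (EN − 2FM + GL) / (2(EG − F²)) = 2*(192*u^2 + 288*v^2 + 5)/(64*u^2 + 144*v^2 + 1)^(3/2).
At (u, v) = (-1/2, -1/2): H = 250*sqrt(53)/2809.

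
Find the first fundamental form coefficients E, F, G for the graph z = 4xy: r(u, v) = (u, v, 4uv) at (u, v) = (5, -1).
E = 17;  F = -80;  G = 401

Partials: r_u = (1, 0, 4*v), r_v = (0, 1, 4*u). As functions of (u, v):
  E = r_u · r_u = 16*v^2 + 1,
  F = r_u · r_v = 16*u*v,
  G = r_v · r_v = 16*u^2 + 1.
Evaluating at (u, v) = (5, -1): E = 17, F = -80, G = 401.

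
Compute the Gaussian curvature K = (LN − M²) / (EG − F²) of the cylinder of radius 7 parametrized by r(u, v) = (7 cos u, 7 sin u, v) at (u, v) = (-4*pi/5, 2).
K = 0

Coefficients of the first fundamental form: E = 49, F = 0, G = 1.
Coefficients of the second fundamental form: L = -7, M = 0, N = 0.
Assemble K = (LN − M²)/(EG − F²) = 0. At (u, v) = (-4*pi/5, 2): K = 0.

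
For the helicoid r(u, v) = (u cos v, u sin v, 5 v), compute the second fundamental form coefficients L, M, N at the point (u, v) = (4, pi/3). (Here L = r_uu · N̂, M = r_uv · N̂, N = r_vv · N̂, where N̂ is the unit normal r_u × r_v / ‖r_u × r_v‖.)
L = 0;  M = -5*sqrt(41)/41;  N = 0

Compute the unit normal N̂(u, v) = (5*sin(v)/sqrt(u^2 + 25), -5*cos(v)/sqrt(u^2 + 25), u/sqrt(u^2 + 25)), and the second partials r_uu, r_uv, r_vv. Take dot products:
  L(u, v) = r_uu · N̂ = 0,
  M(u, v) = r_uv · N̂ = -5/sqrt(u^2 + 25),
  N(u, v) = r_vv · N̂ = 0.
Evaluating at (u, v) = (4, pi/3):
  L = 0, M = -5*sqrt(41)/41, N = 0.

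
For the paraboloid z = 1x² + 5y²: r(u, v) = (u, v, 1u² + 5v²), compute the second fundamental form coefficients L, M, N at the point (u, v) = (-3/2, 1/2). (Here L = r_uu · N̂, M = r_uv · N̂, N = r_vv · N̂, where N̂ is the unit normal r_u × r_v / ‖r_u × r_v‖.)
L = 2*sqrt(35)/35;  M = 0;  N = 2*sqrt(35)/7

Compute the unit normal N̂(u, v) = (-2*u/sqrt(4*u^2 + 100*v^2 + 1), -10*v/sqrt(4*u^2 + 100*v^2 + 1), 1/sqrt(4*u^2 + 100*v^2 + 1)), and the second partials r_uu, r_uv, r_vv. Take dot products:
  L(u, v) = r_uu · N̂ = 2/sqrt(4*u^2 + 100*v^2 + 1),
  M(u, v) = r_uv · N̂ = 0,
  N(u, v) = r_vv · N̂ = 10/sqrt(4*u^2 + 100*v^2 + 1).
Evaluating at (u, v) = (-3/2, 1/2):
  L = 2*sqrt(35)/35, M = 0, N = 2*sqrt(35)/7.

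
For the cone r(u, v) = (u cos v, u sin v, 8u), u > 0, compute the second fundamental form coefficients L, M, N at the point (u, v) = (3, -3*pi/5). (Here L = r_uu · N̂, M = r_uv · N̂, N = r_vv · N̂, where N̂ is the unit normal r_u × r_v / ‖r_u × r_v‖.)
L = 0;  M = 0;  N = 24*sqrt(65)/65

Compute the unit normal N̂(u, v) = (-8*sqrt(65)*u*cos(v)/(65*Abs(u)), -8*sqrt(65)*u*sin(v)/(65*Abs(u)), sqrt(65)*u/(65*Abs(u))), and the second partials r_uu, r_uv, r_vv. Take dot products:
  L(u, v) = r_uu · N̂ = 0,
  M(u, v) = r_uv · N̂ = 0,
  N(u, v) = r_vv · N̂ = 8*sqrt(65)*u^2/(65*Abs(u)).
Evaluating at (u, v) = (3, -3*pi/5):
  L = 0, M = 0, N = 24*sqrt(65)/65.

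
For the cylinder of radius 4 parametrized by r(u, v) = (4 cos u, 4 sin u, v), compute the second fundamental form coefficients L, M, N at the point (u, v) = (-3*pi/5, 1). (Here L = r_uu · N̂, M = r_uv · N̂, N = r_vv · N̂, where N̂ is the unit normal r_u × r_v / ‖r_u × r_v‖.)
L = -4;  M = 0;  N = 0

Compute the unit normal N̂(u, v) = (cos(u), sin(u), 0), and the second partials r_uu, r_uv, r_vv. Take dot products:
  L(u, v) = r_uu · N̂ = -4,
  M(u, v) = r_uv · N̂ = 0,
  N(u, v) = r_vv · N̂ = 0.
Evaluating at (u, v) = (-3*pi/5, 1):
  L = -4, M = 0, N = 0.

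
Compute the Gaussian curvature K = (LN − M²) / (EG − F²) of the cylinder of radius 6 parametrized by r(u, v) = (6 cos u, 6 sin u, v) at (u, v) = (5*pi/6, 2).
K = 0

Coefficients of the first fundamental form: E = 36, F = 0, G = 1.
Coefficients of the second fundamental form: L = -6, M = 0, N = 0.
Assemble K = (LN − M²)/(EG − F²) = 0. At (u, v) = (5*pi/6, 2): K = 0.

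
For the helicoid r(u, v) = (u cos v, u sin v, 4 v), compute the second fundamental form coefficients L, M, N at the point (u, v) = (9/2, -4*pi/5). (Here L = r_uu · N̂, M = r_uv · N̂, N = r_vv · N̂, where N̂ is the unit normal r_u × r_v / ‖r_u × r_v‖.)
L = 0;  M = -8*sqrt(145)/145;  N = 0

Compute the unit normal N̂(u, v) = (4*sin(v)/sqrt(u^2 + 16), -4*cos(v)/sqrt(u^2 + 16), u/sqrt(u^2 + 16)), and the second partials r_uu, r_uv, r_vv. Take dot products:
  L(u, v) = r_uu · N̂ = 0,
  M(u, v) = r_uv · N̂ = -4/sqrt(u^2 + 16),
  N(u, v) = r_vv · N̂ = 0.
Evaluating at (u, v) = (9/2, -4*pi/5):
  L = 0, M = -8*sqrt(145)/145, N = 0.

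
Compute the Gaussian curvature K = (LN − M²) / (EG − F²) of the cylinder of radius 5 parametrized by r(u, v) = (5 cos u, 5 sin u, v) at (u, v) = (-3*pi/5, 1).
K = 0

Coefficients of the first fundamental form: E = 25, F = 0, G = 1.
Coefficients of the second fundamental form: L = -5, M = 0, N = 0.
Assemble K = (LN − M²)/(EG − F²) = 0. At (u, v) = (-3*pi/5, 1): K = 0.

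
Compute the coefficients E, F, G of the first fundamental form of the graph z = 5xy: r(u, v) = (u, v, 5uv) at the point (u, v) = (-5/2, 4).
E = 401;  F = -250;  G = 629/4

Partials: r_u = (1, 0, 5*v), r_v = (0, 1, 5*u). As functions of (u, v):
  E = r_u · r_u = 25*v^2 + 1,
  F = r_u · r_v = 25*u*v,
  G = r_v · r_v = 25*u^2 + 1.
Evaluating at (u, v) = (-5/2, 4): E = 401, F = -250, G = 629/4.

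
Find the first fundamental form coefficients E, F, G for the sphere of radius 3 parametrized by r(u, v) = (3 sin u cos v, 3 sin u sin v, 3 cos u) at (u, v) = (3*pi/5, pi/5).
E = 9;  F = 0;  G = 9*sqrt(5)/8 + 45/8

Partials: r_u = (3*cos(u)*cos(v), 3*sin(v)*cos(u), -3*sin(u)), r_v = (-3*sin(u)*sin(v), 3*sin(u)*cos(v), 0). As functions of (u, v):
  E = r_u · r_u = 9,
  F = r_u · r_v = 0,
  G = r_v · r_v = 9*sin(u)^2.
Evaluating at (u, v) = (3*pi/5, pi/5): E = 9, F = 0, G = 9*sqrt(5)/8 + 45/8.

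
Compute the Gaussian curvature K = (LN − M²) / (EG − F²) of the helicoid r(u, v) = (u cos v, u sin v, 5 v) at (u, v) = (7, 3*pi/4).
K = -25/5476

Coefficients of the first fundamental form: E = 1, F = 0, G = u^2 + 25.
Coefficients of the second fundamental form: L = 0, M = -5/sqrt(u^2 + 25), N = 0.
Assemble K = (LN − M²)/(EG − F²) = -25/(u^2 + 25)^2. At (u, v) = (7, 3*pi/4): K = -25/5476.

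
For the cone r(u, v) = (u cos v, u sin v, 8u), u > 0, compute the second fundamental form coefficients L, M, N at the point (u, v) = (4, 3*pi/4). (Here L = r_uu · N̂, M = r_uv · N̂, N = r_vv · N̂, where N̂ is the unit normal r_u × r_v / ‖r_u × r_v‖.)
L = 0;  M = 0;  N = 32*sqrt(65)/65

Compute the unit normal N̂(u, v) = (-8*sqrt(65)*u*cos(v)/(65*Abs(u)), -8*sqrt(65)*u*sin(v)/(65*Abs(u)), sqrt(65)*u/(65*Abs(u))), and the second partials r_uu, r_uv, r_vv. Take dot products:
  L(u, v) = r_uu · N̂ = 0,
  M(u, v) = r_uv · N̂ = 0,
  N(u, v) = r_vv · N̂ = 8*sqrt(65)*u^2/(65*Abs(u)).
Evaluating at (u, v) = (4, 3*pi/4):
  L = 0, M = 0, N = 32*sqrt(65)/65.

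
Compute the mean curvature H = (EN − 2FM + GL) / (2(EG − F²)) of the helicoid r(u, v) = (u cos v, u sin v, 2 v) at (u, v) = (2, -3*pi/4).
H = 0

With E = 1, F = 0, G = u^2 + 4, L = 0, M = -2/sqrt(u^2 + 4), N = 0, assemble
  H = (EN − 2FM + GL) / (2(EG − F²)) = 0.
At (u, v) = (2, -3*pi/4): H = 0.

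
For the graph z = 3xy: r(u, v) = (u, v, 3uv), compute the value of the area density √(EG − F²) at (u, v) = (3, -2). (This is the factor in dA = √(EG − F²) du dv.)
√(EG − F²)|_{(3, -2)} = sqrt(118)

E = 9*v^2 + 1, F = 9*u*v, G = 9*u^2 + 1, so EG − F² = 9*u^2 + 9*v^2 + 1. Taking the positive square root: √(EG − F²) = sqrt(9*u^2 + 9*v^2 + 1). At (u, v) = (3, -2): sqrt(118).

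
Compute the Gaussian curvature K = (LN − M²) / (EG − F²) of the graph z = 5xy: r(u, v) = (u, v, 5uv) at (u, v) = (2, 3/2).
K = -400/395641

Coefficients of the first fundamental form: E = 25*v^2 + 1, F = 25*u*v, G = 25*u^2 + 1.
Coefficients of the second fundamental form: L = 0, M = 5/sqrt(25*u^2 + 25*v^2 + 1), N = 0.
Assemble K = (LN − M²)/(EG − F²) = -25/(625*u^4 + 1250*u^2*v^2 + 50*u^2 + 625*v^4 + 50*v^2 + 1). At (u, v) = (2, 3/2): K = -400/395641.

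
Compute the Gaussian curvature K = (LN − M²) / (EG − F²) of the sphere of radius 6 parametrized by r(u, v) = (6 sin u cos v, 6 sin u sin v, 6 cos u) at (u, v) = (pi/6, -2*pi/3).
K = 1/36

Coefficients of the first fundamental form: E = 36, F = 0, G = 36*sin(u)^2.
Coefficients of the second fundamental form: L = -6*sin(u)/Abs(sin(u)), M = 0, N = -6*sin(u)^3/Abs(sin(u)).
Assemble K = (LN − M²)/(EG − F²) = 1/36. At (u, v) = (pi/6, -2*pi/3): K = 1/36.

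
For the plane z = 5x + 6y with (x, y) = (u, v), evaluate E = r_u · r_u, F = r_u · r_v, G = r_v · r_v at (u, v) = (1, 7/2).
E = 26;  F = 30;  G = 37

Partials: r_u = (1, 0, 5), r_v = (0, 1, 6). As functions of (u, v):
  E = r_u · r_u = 26,
  F = r_u · r_v = 30,
  G = r_v · r_v = 37.
Evaluating at (u, v) = (1, 7/2): E = 26, F = 30, G = 37.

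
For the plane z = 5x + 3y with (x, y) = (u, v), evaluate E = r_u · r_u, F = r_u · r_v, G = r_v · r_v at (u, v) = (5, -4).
E = 26;  F = 15;  G = 10

Partials: r_u = (1, 0, 5), r_v = (0, 1, 3). As functions of (u, v):
  E = r_u · r_u = 26,
  F = r_u · r_v = 15,
  G = r_v · r_v = 10.
Evaluating at (u, v) = (5, -4): E = 26, F = 15, G = 10.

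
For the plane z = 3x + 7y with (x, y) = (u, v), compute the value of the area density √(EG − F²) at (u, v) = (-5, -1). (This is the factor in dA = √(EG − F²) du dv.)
√(EG − F²)|_{(-5, -1)} = sqrt(59)

E = 10, F = 21, G = 50, so EG − F² = 59. Taking the positive square root: √(EG − F²) = sqrt(59). At (u, v) = (-5, -1): sqrt(59).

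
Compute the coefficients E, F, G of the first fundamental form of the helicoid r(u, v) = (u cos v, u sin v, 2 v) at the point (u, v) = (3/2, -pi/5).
E = 1;  F = 0;  G = 25/4

Partials: r_u = (cos(v), sin(v), 0), r_v = (-u*sin(v), u*cos(v), 2). As functions of (u, v):
  E = r_u · r_u = 1,
  F = r_u · r_v = 0,
  G = r_v · r_v = u^2 + 4.
Evaluating at (u, v) = (3/2, -pi/5): E = 1, F = 0, G = 25/4.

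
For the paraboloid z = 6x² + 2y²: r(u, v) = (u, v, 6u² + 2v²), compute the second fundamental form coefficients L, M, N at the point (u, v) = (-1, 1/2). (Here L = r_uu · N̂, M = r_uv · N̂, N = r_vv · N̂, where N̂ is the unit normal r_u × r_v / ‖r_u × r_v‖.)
L = 12*sqrt(149)/149;  M = 0;  N = 4*sqrt(149)/149

Compute the unit normal N̂(u, v) = (-12*u/sqrt(144*u^2 + 16*v^2 + 1), -4*v/sqrt(144*u^2 + 16*v^2 + 1), 1/sqrt(144*u^2 + 16*v^2 + 1)), and the second partials r_uu, r_uv, r_vv. Take dot products:
  L(u, v) = r_uu · N̂ = 12/sqrt(144*u^2 + 16*v^2 + 1),
  M(u, v) = r_uv · N̂ = 0,
  N(u, v) = r_vv · N̂ = 4/sqrt(144*u^2 + 16*v^2 + 1).
Evaluating at (u, v) = (-1, 1/2):
  L = 12*sqrt(149)/149, M = 0, N = 4*sqrt(149)/149.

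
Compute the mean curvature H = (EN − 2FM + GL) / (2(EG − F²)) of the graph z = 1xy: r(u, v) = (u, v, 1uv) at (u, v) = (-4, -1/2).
H = -16*sqrt(69)/4761

With E = v^2 + 1, F = u*v, G = u^2 + 1, L = 0, M = 1/sqrt(u^2 + v^2 + 1), N = 0, assemble
  H = (EN − 2FM + GL) / (2(EG − F²)) = -u*v/(u^2 + v^2 + 1)^(3/2).
At (u, v) = (-4, -1/2): H = -16*sqrt(69)/4761.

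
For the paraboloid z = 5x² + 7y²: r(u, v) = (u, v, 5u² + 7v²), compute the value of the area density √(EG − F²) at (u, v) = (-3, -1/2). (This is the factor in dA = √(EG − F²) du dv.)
√(EG − F²)|_{(-3, -1/2)} = 5*sqrt(38)

E = 100*u^2 + 1, F = 140*u*v, G = 196*v^2 + 1, so EG − F² = 100*u^2 + 196*v^2 + 1. Taking the positive square root: √(EG − F²) = sqrt(100*u^2 + 196*v^2 + 1). At (u, v) = (-3, -1/2): 5*sqrt(38).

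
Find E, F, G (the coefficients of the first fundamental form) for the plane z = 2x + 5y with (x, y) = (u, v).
E = 5;  F = 10;  G = 26

Compute partials: r_u = (1, 0, 2), r_v = (0, 1, 5). Then
  E = r_u · r_u = 5,
  F = r_u · r_v = 10,
  G = r_v · r_v = 26.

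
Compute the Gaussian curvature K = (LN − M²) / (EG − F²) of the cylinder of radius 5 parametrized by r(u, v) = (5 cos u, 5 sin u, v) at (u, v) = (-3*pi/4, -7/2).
K = 0

Coefficients of the first fundamental form: E = 25, F = 0, G = 1.
Coefficients of the second fundamental form: L = -5, M = 0, N = 0.
Assemble K = (LN − M²)/(EG − F²) = 0. At (u, v) = (-3*pi/4, -7/2): K = 0.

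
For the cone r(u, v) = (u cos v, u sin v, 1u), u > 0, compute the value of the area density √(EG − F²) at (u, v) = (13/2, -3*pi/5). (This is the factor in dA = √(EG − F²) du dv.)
√(EG − F²)|_{(13/2, -3*pi/5)} = 13*sqrt(2)/2

E = 2, F = 0, G = u^2, so EG − F² = 2*u^2. Taking the positive square root: √(EG − F²) = sqrt(2)*Abs(u). At (u, v) = (13/2, -3*pi/5): 13*sqrt(2)/2.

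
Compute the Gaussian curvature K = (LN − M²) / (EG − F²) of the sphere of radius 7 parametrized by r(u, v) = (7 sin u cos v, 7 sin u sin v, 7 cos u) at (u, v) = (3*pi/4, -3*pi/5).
K = 1/49

Coefficients of the first fundamental form: E = 49, F = 0, G = 49*sin(u)^2.
Coefficients of the second fundamental form: L = -7*sin(u)/Abs(sin(u)), M = 0, N = -7*sin(u)^3/Abs(sin(u)).
Assemble K = (LN − M²)/(EG − F²) = 1/49. At (u, v) = (3*pi/4, -3*pi/5): K = 1/49.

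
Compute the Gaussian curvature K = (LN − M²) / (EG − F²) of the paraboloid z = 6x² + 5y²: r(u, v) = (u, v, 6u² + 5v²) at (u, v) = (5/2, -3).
K = 120/3243601

Coefficients of the first fundamental form: E = 144*u^2 + 1, F = 120*u*v, G = 100*v^2 + 1.
Coefficients of the second fundamental form: L = 12/sqrt(144*u^2 + 100*v^2 + 1), M = 0, N = 10/sqrt(144*u^2 + 100*v^2 + 1).
Assemble K = (LN − M²)/(EG − F²) = 120/(20736*u^4 + 28800*u^2*v^2 + 288*u^2 + 10000*v^4 + 200*v^2 + 1). At (u, v) = (5/2, -3): K = 120/3243601.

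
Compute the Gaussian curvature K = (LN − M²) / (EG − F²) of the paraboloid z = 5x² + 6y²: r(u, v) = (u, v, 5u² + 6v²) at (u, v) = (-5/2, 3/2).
K = 6/45125

Coefficients of the first fundamental form: E = 100*u^2 + 1, F = 120*u*v, G = 144*v^2 + 1.
Coefficients of the second fundamental form: L = 10/sqrt(100*u^2 + 144*v^2 + 1), M = 0, N = 12/sqrt(100*u^2 + 144*v^2 + 1).
Assemble K = (LN − M²)/(EG − F²) = 120/(10000*u^4 + 28800*u^2*v^2 + 200*u^2 + 20736*v^4 + 288*v^2 + 1). At (u, v) = (-5/2, 3/2): K = 6/45125.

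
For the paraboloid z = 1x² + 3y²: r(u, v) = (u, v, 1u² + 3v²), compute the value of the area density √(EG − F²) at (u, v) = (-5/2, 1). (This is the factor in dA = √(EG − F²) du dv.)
√(EG − F²)|_{(-5/2, 1)} = sqrt(62)

E = 4*u^2 + 1, F = 12*u*v, G = 36*v^2 + 1, so EG − F² = 4*u^2 + 36*v^2 + 1. Taking the positive square root: √(EG − F²) = sqrt(4*u^2 + 36*v^2 + 1). At (u, v) = (-5/2, 1): sqrt(62).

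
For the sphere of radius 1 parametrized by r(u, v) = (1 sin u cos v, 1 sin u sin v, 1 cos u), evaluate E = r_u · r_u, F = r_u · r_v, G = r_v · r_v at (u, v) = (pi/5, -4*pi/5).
E = 1;  F = 0;  G = 5/8 - sqrt(5)/8

Partials: r_u = (cos(u)*cos(v), sin(v)*cos(u), -sin(u)), r_v = (-sin(u)*sin(v), sin(u)*cos(v), 0). As functions of (u, v):
  E = r_u · r_u = 1,
  F = r_u · r_v = 0,
  G = r_v · r_v = sin(u)^2.
Evaluating at (u, v) = (pi/5, -4*pi/5): E = 1, F = 0, G = 5/8 - sqrt(5)/8.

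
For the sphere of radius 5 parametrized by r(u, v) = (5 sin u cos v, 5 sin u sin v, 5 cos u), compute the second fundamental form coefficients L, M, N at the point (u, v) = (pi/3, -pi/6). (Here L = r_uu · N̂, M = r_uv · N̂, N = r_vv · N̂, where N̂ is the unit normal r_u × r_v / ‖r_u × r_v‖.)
L = -5;  M = 0;  N = -15/4

Compute the unit normal N̂(u, v) = (sin(u)^2*cos(v)/Abs(sin(u)), sin(u)^2*sin(v)/Abs(sin(u)), sin(2*u)/(2*Abs(sin(u)))), and the second partials r_uu, r_uv, r_vv. Take dot products:
  L(u, v) = r_uu · N̂ = -5*sin(u)/Abs(sin(u)),
  M(u, v) = r_uv · N̂ = 0,
  N(u, v) = r_vv · N̂ = -5*sin(u)^3/Abs(sin(u)).
Evaluating at (u, v) = (pi/3, -pi/6):
  L = -5, M = 0, N = -15/4.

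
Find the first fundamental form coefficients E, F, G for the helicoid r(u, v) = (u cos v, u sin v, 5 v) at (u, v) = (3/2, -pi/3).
E = 1;  F = 0;  G = 109/4

Partials: r_u = (cos(v), sin(v), 0), r_v = (-u*sin(v), u*cos(v), 5). As functions of (u, v):
  E = r_u · r_u = 1,
  F = r_u · r_v = 0,
  G = r_v · r_v = u^2 + 25.
Evaluating at (u, v) = (3/2, -pi/3): E = 1, F = 0, G = 109/4.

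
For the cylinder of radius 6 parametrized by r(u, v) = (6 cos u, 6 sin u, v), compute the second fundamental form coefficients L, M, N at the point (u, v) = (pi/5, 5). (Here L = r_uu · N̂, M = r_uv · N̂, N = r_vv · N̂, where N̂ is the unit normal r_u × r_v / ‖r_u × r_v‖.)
L = -6;  M = 0;  N = 0

Compute the unit normal N̂(u, v) = (cos(u), sin(u), 0), and the second partials r_uu, r_uv, r_vv. Take dot products:
  L(u, v) = r_uu · N̂ = -6,
  M(u, v) = r_uv · N̂ = 0,
  N(u, v) = r_vv · N̂ = 0.
Evaluating at (u, v) = (pi/5, 5):
  L = -6, M = 0, N = 0.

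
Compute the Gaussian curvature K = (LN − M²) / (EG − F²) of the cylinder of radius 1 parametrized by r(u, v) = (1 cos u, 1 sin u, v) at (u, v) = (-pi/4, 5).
K = 0

Coefficients of the first fundamental form: E = 1, F = 0, G = 1.
Coefficients of the second fundamental form: L = -1, M = 0, N = 0.
Assemble K = (LN − M²)/(EG − F²) = 0. At (u, v) = (-pi/4, 5): K = 0.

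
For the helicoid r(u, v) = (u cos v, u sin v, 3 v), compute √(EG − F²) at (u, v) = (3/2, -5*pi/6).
√(EG − F²)|_{(3/2, -5*pi/6)} = 3*sqrt(5)/2

E = 1, F = 0, G = u^2 + 9; EG − F² = u^2 + 9; √(EG − F²) = sqrt(u^2 + 9). At the given point: 3*sqrt(5)/2.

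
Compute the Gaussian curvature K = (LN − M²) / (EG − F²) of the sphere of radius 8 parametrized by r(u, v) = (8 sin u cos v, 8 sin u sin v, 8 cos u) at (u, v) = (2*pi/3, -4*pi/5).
K = 1/64

Coefficients of the first fundamental form: E = 64, F = 0, G = 64*sin(u)^2.
Coefficients of the second fundamental form: L = -8*sin(u)/Abs(sin(u)), M = 0, N = -8*sin(u)^3/Abs(sin(u)).
Assemble K = (LN − M²)/(EG − F²) = 1/64. At (u, v) = (2*pi/3, -4*pi/5): K = 1/64.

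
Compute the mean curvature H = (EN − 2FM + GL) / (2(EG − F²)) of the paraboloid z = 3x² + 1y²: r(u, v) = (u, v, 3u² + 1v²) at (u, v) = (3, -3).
H = 436/6859

With E = 36*u^2 + 1, F = 12*u*v, G = 4*v^2 + 1, L = 6/sqrt(36*u^2 + 4*v^2 + 1), M = 0, N = 2/sqrt(36*u^2 + 4*v^2 + 1), assemble
  H = (EN − 2FM + GL) / (2(EG − F²)) = 4*(9*u^2 + 3*v^2 + 1)/(36*u^2 + 4*v^2 + 1)^(3/2).
At (u, v) = (3, -3): H = 436/6859.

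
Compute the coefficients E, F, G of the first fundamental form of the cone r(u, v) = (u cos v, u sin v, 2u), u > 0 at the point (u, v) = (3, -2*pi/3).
E = 5;  F = 0;  G = 9

Partials: r_u = (cos(v), sin(v), 2), r_v = (-u*sin(v), u*cos(v), 0). As functions of (u, v):
  E = r_u · r_u = 5,
  F = r_u · r_v = 0,
  G = r_v · r_v = u^2.
Evaluating at (u, v) = (3, -2*pi/3): E = 5, F = 0, G = 9.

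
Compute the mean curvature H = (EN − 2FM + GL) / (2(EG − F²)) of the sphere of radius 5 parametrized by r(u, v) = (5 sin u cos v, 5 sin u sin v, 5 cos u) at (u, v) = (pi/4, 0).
H = -1/5

With E = 25, F = 0, G = 25*sin(u)^2, L = -5*sin(u)/Abs(sin(u)), M = 0, N = -5*sin(u)^3/Abs(sin(u)), assemble
  H = (EN − 2FM + GL) / (2(EG − F²)) = -sin(u)/(5*Abs(sin(u))).
At (u, v) = (pi/4, 0): H = -1/5.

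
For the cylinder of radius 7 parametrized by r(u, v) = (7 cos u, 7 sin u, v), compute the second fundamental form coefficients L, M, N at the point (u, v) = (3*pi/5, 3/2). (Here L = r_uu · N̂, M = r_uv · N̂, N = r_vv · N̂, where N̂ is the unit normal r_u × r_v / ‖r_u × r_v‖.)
L = -7;  M = 0;  N = 0

Compute the unit normal N̂(u, v) = (cos(u), sin(u), 0), and the second partials r_uu, r_uv, r_vv. Take dot products:
  L(u, v) = r_uu · N̂ = -7,
  M(u, v) = r_uv · N̂ = 0,
  N(u, v) = r_vv · N̂ = 0.
Evaluating at (u, v) = (3*pi/5, 3/2):
  L = -7, M = 0, N = 0.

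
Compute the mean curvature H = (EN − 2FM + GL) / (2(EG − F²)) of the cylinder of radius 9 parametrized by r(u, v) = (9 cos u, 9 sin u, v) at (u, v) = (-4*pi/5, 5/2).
H = -1/18

With E = 81, F = 0, G = 1, L = -9, M = 0, N = 0, assemble
  H = (EN − 2FM + GL) / (2(EG − F²)) = -1/18.
At (u, v) = (-4*pi/5, 5/2): H = -1/18.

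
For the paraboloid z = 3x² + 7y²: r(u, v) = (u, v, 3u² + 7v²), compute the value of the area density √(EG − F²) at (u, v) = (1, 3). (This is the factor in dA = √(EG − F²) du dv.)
√(EG − F²)|_{(1, 3)} = sqrt(1801)

E = 36*u^2 + 1, F = 84*u*v, G = 196*v^2 + 1, so EG − F² = 36*u^2 + 196*v^2 + 1. Taking the positive square root: √(EG − F²) = sqrt(36*u^2 + 196*v^2 + 1). At (u, v) = (1, 3): sqrt(1801).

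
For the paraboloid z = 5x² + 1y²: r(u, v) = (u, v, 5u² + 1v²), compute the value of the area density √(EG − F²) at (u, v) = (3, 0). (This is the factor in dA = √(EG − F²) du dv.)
√(EG − F²)|_{(3, 0)} = sqrt(901)

E = 100*u^2 + 1, F = 20*u*v, G = 4*v^2 + 1, so EG − F² = 100*u^2 + 4*v^2 + 1. Taking the positive square root: √(EG − F²) = sqrt(100*u^2 + 4*v^2 + 1). At (u, v) = (3, 0): sqrt(901).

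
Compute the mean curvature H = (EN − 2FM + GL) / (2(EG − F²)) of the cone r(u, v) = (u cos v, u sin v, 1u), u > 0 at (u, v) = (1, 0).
H = sqrt(2)/4

With E = 2, F = 0, G = u^2, L = 0, M = 0, N = sqrt(2)*u^2/(2*Abs(u)), assemble
  H = (EN − 2FM + GL) / (2(EG − F²)) = sqrt(2)/(4*Abs(u)).
At (u, v) = (1, 0): H = sqrt(2)/4.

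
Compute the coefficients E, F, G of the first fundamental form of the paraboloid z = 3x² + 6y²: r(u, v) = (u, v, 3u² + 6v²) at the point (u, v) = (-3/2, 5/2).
E = 82;  F = -270;  G = 901

Partials: r_u = (1, 0, 6*u), r_v = (0, 1, 12*v). As functions of (u, v):
  E = r_u · r_u = 36*u^2 + 1,
  F = r_u · r_v = 72*u*v,
  G = r_v · r_v = 144*v^2 + 1.
Evaluating at (u, v) = (-3/2, 5/2): E = 82, F = -270, G = 901.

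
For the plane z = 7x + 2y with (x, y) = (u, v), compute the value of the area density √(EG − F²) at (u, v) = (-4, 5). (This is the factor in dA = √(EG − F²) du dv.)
√(EG − F²)|_{(-4, 5)} = 3*sqrt(6)

E = 50, F = 14, G = 5, so EG − F² = 54. Taking the positive square root: √(EG − F²) = 3*sqrt(6). At (u, v) = (-4, 5): 3*sqrt(6).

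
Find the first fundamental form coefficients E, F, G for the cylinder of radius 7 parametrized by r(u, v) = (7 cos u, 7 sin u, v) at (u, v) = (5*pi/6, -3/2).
E = 49;  F = 0;  G = 1

Partials: r_u = (-7*sin(u), 7*cos(u), 0), r_v = (0, 0, 1). As functions of (u, v):
  E = r_u · r_u = 49,
  F = r_u · r_v = 0,
  G = r_v · r_v = 1.
Evaluating at (u, v) = (5*pi/6, -3/2): E = 49, F = 0, G = 1.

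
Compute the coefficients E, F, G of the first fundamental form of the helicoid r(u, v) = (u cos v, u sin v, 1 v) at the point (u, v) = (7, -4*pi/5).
E = 1;  F = 0;  G = 50

Partials: r_u = (cos(v), sin(v), 0), r_v = (-u*sin(v), u*cos(v), 1). As functions of (u, v):
  E = r_u · r_u = 1,
  F = r_u · r_v = 0,
  G = r_v · r_v = u^2 + 1.
Evaluating at (u, v) = (7, -4*pi/5): E = 1, F = 0, G = 50.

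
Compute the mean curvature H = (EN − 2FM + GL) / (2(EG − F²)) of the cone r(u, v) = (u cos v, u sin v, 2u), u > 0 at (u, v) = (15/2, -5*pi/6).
H = 2*sqrt(5)/75

With E = 5, F = 0, G = u^2, L = 0, M = 0, N = 2*sqrt(5)*u^2/(5*Abs(u)), assemble
  H = (EN − 2FM + GL) / (2(EG − F²)) = sqrt(5)/(5*Abs(u)).
At (u, v) = (15/2, -5*pi/6): H = 2*sqrt(5)/75.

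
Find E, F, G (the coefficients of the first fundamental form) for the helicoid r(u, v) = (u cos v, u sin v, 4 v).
E = 1;  F = 0;  G = u^2 + 16

Compute partials: r_u = (cos(v), sin(v), 0), r_v = (-u*sin(v), u*cos(v), 4). Then
  E = r_u · r_u = 1,
  F = r_u · r_v = 0,
  G = r_v · r_v = u^2 + 16.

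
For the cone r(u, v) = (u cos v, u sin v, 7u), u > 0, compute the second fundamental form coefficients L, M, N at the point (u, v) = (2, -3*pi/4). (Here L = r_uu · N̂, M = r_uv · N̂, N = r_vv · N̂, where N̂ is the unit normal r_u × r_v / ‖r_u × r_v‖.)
L = 0;  M = 0;  N = 7*sqrt(2)/5

Compute the unit normal N̂(u, v) = (-7*sqrt(2)*u*cos(v)/(10*Abs(u)), -7*sqrt(2)*u*sin(v)/(10*Abs(u)), sqrt(2)*u/(10*Abs(u))), and the second partials r_uu, r_uv, r_vv. Take dot products:
  L(u, v) = r_uu · N̂ = 0,
  M(u, v) = r_uv · N̂ = 0,
  N(u, v) = r_vv · N̂ = 7*sqrt(2)*u^2/(10*Abs(u)).
Evaluating at (u, v) = (2, -3*pi/4):
  L = 0, M = 0, N = 7*sqrt(2)/5.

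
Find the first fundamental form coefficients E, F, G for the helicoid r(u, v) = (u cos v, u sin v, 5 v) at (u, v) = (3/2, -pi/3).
E = 1;  F = 0;  G = 109/4

Partials: r_u = (cos(v), sin(v), 0), r_v = (-u*sin(v), u*cos(v), 5). As functions of (u, v):
  E = r_u · r_u = 1,
  F = r_u · r_v = 0,
  G = r_v · r_v = u^2 + 25.
Evaluating at (u, v) = (3/2, -pi/3): E = 1, F = 0, G = 109/4.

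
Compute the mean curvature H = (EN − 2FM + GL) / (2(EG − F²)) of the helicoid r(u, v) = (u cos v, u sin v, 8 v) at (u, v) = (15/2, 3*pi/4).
H = 0

With E = 1, F = 0, G = u^2 + 64, L = 0, M = -8/sqrt(u^2 + 64), N = 0, assemble
  H = (EN − 2FM + GL) / (2(EG − F²)) = 0.
At (u, v) = (15/2, 3*pi/4): H = 0.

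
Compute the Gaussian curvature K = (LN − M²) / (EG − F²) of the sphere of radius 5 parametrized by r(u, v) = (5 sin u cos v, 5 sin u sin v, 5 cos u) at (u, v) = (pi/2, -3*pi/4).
K = 1/25

Coefficients of the first fundamental form: E = 25, F = 0, G = 25*sin(u)^2.
Coefficients of the second fundamental form: L = -5*sin(u)/Abs(sin(u)), M = 0, N = -5*sin(u)^3/Abs(sin(u)).
Assemble K = (LN − M²)/(EG − F²) = 1/25. At (u, v) = (pi/2, -3*pi/4): K = 1/25.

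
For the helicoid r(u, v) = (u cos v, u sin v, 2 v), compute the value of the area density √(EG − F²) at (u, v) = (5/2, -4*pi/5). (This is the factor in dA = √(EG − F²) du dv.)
√(EG − F²)|_{(5/2, -4*pi/5)} = sqrt(41)/2

E = 1, F = 0, G = u^2 + 4, so EG − F² = u^2 + 4. Taking the positive square root: √(EG − F²) = sqrt(u^2 + 4). At (u, v) = (5/2, -4*pi/5): sqrt(41)/2.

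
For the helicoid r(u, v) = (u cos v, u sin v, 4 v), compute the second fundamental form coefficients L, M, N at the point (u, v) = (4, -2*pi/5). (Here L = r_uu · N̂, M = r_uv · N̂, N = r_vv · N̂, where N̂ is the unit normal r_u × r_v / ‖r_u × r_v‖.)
L = 0;  M = -sqrt(2)/2;  N = 0

Compute the unit normal N̂(u, v) = (4*sin(v)/sqrt(u^2 + 16), -4*cos(v)/sqrt(u^2 + 16), u/sqrt(u^2 + 16)), and the second partials r_uu, r_uv, r_vv. Take dot products:
  L(u, v) = r_uu · N̂ = 0,
  M(u, v) = r_uv · N̂ = -4/sqrt(u^2 + 16),
  N(u, v) = r_vv · N̂ = 0.
Evaluating at (u, v) = (4, -2*pi/5):
  L = 0, M = -sqrt(2)/2, N = 0.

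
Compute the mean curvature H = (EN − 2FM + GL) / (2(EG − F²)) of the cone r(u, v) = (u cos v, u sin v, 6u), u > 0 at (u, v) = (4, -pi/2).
H = 3*sqrt(37)/148

With E = 37, F = 0, G = u^2, L = 0, M = 0, N = 6*sqrt(37)*u^2/(37*Abs(u)), assemble
  H = (EN − 2FM + GL) / (2(EG − F²)) = 3*sqrt(37)/(37*Abs(u)).
At (u, v) = (4, -pi/2): H = 3*sqrt(37)/148.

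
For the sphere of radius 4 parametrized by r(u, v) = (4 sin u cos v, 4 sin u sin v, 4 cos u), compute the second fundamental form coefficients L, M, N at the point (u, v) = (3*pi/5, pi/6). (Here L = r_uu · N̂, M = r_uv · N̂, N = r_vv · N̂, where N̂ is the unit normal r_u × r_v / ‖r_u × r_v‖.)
L = -4;  M = 0;  N = -5/2 - sqrt(5)/2

Compute the unit normal N̂(u, v) = (sin(u)^2*cos(v)/Abs(sin(u)), sin(u)^2*sin(v)/Abs(sin(u)), sin(2*u)/(2*Abs(sin(u)))), and the second partials r_uu, r_uv, r_vv. Take dot products:
  L(u, v) = r_uu · N̂ = -4*sin(u)/Abs(sin(u)),
  M(u, v) = r_uv · N̂ = 0,
  N(u, v) = r_vv · N̂ = -4*sin(u)^3/Abs(sin(u)).
Evaluating at (u, v) = (3*pi/5, pi/6):
  L = -4, M = 0, N = -5/2 - sqrt(5)/2.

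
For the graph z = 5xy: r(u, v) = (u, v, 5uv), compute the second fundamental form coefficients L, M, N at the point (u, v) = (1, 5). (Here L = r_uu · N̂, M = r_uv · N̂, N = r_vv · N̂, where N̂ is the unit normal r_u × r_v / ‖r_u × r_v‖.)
L = 0;  M = 5*sqrt(651)/651;  N = 0

Compute the unit normal N̂(u, v) = (-5*v/sqrt(25*u^2 + 25*v^2 + 1), -5*u/sqrt(25*u^2 + 25*v^2 + 1), 1/sqrt(25*u^2 + 25*v^2 + 1)), and the second partials r_uu, r_uv, r_vv. Take dot products:
  L(u, v) = r_uu · N̂ = 0,
  M(u, v) = r_uv · N̂ = 5/sqrt(25*u^2 + 25*v^2 + 1),
  N(u, v) = r_vv · N̂ = 0.
Evaluating at (u, v) = (1, 5):
  L = 0, M = 5*sqrt(651)/651, N = 0.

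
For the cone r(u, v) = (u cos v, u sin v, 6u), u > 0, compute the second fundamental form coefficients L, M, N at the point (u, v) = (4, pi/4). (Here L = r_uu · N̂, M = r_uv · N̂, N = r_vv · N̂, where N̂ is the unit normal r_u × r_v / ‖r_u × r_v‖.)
L = 0;  M = 0;  N = 24*sqrt(37)/37

Compute the unit normal N̂(u, v) = (-6*sqrt(37)*u*cos(v)/(37*Abs(u)), -6*sqrt(37)*u*sin(v)/(37*Abs(u)), sqrt(37)*u/(37*Abs(u))), and the second partials r_uu, r_uv, r_vv. Take dot products:
  L(u, v) = r_uu · N̂ = 0,
  M(u, v) = r_uv · N̂ = 0,
  N(u, v) = r_vv · N̂ = 6*sqrt(37)*u^2/(37*Abs(u)).
Evaluating at (u, v) = (4, pi/4):
  L = 0, M = 0, N = 24*sqrt(37)/37.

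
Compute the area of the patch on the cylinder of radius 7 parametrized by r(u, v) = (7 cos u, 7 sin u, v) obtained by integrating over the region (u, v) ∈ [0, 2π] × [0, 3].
Area = 42*pi

Area = ∫∫ √(EG − F²) du dv with √(EG − F²) = 7. Integrating over [0, 2π] × [0, 3] gives 42*pi.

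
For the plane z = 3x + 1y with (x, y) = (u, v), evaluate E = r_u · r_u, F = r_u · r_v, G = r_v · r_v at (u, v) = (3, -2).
E = 10;  F = 3;  G = 2

Partials: r_u = (1, 0, 3), r_v = (0, 1, 1). As functions of (u, v):
  E = r_u · r_u = 10,
  F = r_u · r_v = 3,
  G = r_v · r_v = 2.
Evaluating at (u, v) = (3, -2): E = 10, F = 3, G = 2.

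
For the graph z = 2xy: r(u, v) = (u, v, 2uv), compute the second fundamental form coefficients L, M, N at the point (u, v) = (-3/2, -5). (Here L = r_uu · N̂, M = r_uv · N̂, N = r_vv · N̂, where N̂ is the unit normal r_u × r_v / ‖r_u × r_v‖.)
L = 0;  M = sqrt(110)/55;  N = 0

Compute the unit normal N̂(u, v) = (-2*v/sqrt(4*u^2 + 4*v^2 + 1), -2*u/sqrt(4*u^2 + 4*v^2 + 1), 1/sqrt(4*u^2 + 4*v^2 + 1)), and the second partials r_uu, r_uv, r_vv. Take dot products:
  L(u, v) = r_uu · N̂ = 0,
  M(u, v) = r_uv · N̂ = 2/sqrt(4*u^2 + 4*v^2 + 1),
  N(u, v) = r_vv · N̂ = 0.
Evaluating at (u, v) = (-3/2, -5):
  L = 0, M = sqrt(110)/55, N = 0.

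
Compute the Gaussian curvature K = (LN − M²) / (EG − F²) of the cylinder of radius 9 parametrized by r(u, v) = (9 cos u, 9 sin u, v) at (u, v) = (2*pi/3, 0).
K = 0

Coefficients of the first fundamental form: E = 81, F = 0, G = 1.
Coefficients of the second fundamental form: L = -9, M = 0, N = 0.
Assemble K = (LN − M²)/(EG − F²) = 0. At (u, v) = (2*pi/3, 0): K = 0.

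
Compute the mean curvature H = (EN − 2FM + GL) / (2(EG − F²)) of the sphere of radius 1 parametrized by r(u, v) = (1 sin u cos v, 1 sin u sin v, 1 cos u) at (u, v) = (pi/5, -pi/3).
H = -1

With E = 1, F = 0, G = sin(u)^2, L = -sin(u)/Abs(sin(u)), M = 0, N = -sin(u)^3/Abs(sin(u)), assemble
  H = (EN − 2FM + GL) / (2(EG − F²)) = -sin(u)/Abs(sin(u)).
At (u, v) = (pi/5, -pi/3): H = -1.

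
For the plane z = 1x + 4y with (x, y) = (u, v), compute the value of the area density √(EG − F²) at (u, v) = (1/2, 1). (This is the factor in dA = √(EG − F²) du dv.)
√(EG − F²)|_{(1/2, 1)} = 3*sqrt(2)

E = 2, F = 4, G = 17, so EG − F² = 18. Taking the positive square root: √(EG − F²) = 3*sqrt(2). At (u, v) = (1/2, 1): 3*sqrt(2).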